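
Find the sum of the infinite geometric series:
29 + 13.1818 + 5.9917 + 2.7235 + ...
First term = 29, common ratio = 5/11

For |r| < 1, S = a / (1 - r)
S = 29 / (1 - (5/11))
S = 29 / (6/11)
S = 319/6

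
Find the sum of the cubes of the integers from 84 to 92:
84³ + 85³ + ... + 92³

Use ∑_{k=1}^{n} k³ = [n(n+1)/2]², then subtract the first 83 terms.
∑_{k=1}^{92} k³ = [92×93/2]² = 4278² = 18301284
∑_{k=1}^{83} k³ = [83×84/2]² = 3486² = 12152196
∑_{k=84}^{92} k³ = 18301284 - 12152196 = 6149088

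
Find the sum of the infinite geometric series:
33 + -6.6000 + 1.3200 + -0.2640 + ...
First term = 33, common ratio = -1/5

For |r| < 1, S = a / (1 - r)
S = 33 / (1 - (-1/5))
S = 33 / (6/5)
S = 55/2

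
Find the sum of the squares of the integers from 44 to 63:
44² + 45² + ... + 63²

Use ∑_{k=1}^{n} k² = n(n+1)(2n+1)/6, then subtract the first 43 terms.
∑_{k=1}^{63} k² = 63×64×127/6 = 85344
∑_{k=1}^{43} k² = 43×44×87/6 = 27434
∑_{k=44}^{63} k² = 85344 - 27434 = 57910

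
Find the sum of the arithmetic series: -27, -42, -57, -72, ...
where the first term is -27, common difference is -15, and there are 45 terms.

Sₙ = n/2 × (first + last)
Last term = a + (n-1)d = -27 + (45-1)×(-15) = -687
S_45 = 45/2 × (-27 + (-687))
S_45 = 45/2 × (-714) = -16065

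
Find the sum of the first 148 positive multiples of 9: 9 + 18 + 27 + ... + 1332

Factor out 9: = 9(1 + 2 + ... + 148) = 9 × n(n+1)/2
= 9 × 148×149/2
= 9 × 11026
= 99234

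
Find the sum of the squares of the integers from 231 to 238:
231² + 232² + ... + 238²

Use ∑_{k=1}^{n} k² = n(n+1)(2n+1)/6, then subtract the first 230 terms.
∑_{k=1}^{238} k² = 238×239×477/6 = 4522119
∑_{k=1}^{230} k² = 230×231×461/6 = 4082155
∑_{k=231}^{238} k² = 4522119 - 4082155 = 439964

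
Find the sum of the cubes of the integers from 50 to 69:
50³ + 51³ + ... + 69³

Use ∑_{k=1}^{n} k³ = [n(n+1)/2]², then subtract the first 49 terms.
∑_{k=1}^{69} k³ = [69×70/2]² = 2415² = 5832225
∑_{k=1}^{49} k³ = [49×50/2]² = 1225² = 1500625
∑_{k=50}^{69} k³ = 5832225 - 1500625 = 4331600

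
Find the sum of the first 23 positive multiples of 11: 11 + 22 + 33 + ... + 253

Factor out 11: = 11(1 + 2 + ... + 23) = 11 × n(n+1)/2
= 11 × 23×24/2
= 11 × 276
= 3036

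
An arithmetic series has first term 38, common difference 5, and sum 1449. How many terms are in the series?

Using S = n/2 × [2a + (n-1)d]
1449 = n/2 × [2(38) + (n-1)(5)]
1449 = n/2 × [76 + 5n - 5]
2898 = n × [71 + 5n]
5n² + (71)n - 2898 = 0
Discriminant: Δ = (71)² - 4(5)(-2898) = 5041 + 57960 = 63001
√Δ = 251
n = [-(71) + √Δ] / (2·5) = (-71 + 251) / 10 = 180 / 10 = 18
(The negative root is discarded since n must be a positive integer.)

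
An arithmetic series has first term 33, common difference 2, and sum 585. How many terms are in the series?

Using S = n/2 × [2a + (n-1)d]
585 = n/2 × [2(33) + (n-1)(2)]
585 = n/2 × [66 + 2n - 2]
1170 = n × [64 + 2n]
2n² + (64)n - 1170 = 0
Discriminant: Δ = (64)² - 4(2)(-1170) = 4096 + 9360 = 13456
√Δ = 116
n = [-(64) + √Δ] / (2·2) = (-64 + 116) / 4 = 52 / 4 = 13
(The negative root is discarded since n must be a positive integer.)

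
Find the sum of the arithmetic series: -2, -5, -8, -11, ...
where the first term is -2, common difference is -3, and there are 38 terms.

Sₙ = n/2 × (first + last)
Last term = a + (n-1)d = -2 + (38-1)×(-3) = -113
S_38 = 38/2 × (-2 + (-113))
S_38 = 38/2 × (-115) = -2185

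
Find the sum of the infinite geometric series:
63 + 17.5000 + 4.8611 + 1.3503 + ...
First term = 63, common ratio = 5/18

For |r| < 1, S = a / (1 - r)
S = 63 / (1 - (5/18))
S = 63 / (13/18)
S = 1134/13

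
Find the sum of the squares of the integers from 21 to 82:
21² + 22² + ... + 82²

Use ∑_{k=1}^{n} k² = n(n+1)(2n+1)/6, then subtract the first 20 terms.
∑_{k=1}^{82} k² = 82×83×165/6 = 187165
∑_{k=1}^{20} k² = 20×21×41/6 = 2870
∑_{k=21}^{82} k² = 187165 - 2870 = 184295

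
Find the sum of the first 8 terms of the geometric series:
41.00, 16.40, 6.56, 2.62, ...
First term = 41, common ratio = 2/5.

Sₙ = a(1 - rⁿ) / (1 - r)
S_8 = 41(1 - (2/5)^8) / (1 - (2/5))
S_8 = 41(1 - (256/390625)) / (3/5)
S_8 = 5335043/78125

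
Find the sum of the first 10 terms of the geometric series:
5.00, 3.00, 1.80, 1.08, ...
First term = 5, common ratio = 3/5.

Sₙ = a(1 - rⁿ) / (1 - r)
S_10 = 5(1 - (3/5)^10) / (1 - (3/5))
S_10 = 5(1 - (59049/9765625)) / (2/5)
S_10 = 4853288/390625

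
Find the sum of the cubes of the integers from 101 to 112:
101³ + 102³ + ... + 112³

Use ∑_{k=1}^{n} k³ = [n(n+1)/2]², then subtract the first 100 terms.
∑_{k=1}^{112} k³ = [112×113/2]² = 6328² = 40043584
∑_{k=1}^{100} k³ = [100×101/2]² = 5050² = 25502500
∑_{k=101}^{112} k³ = 40043584 - 25502500 = 14541084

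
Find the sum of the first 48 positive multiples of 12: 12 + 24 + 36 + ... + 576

Factor out 12: = 12(1 + 2 + ... + 48) = 12 × n(n+1)/2
= 12 × 48×49/2
= 12 × 1176
= 14112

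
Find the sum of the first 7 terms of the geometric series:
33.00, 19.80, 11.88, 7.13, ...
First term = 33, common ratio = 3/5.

Sₙ = a(1 - rⁿ) / (1 - r)
S_7 = 33(1 - (3/5)^7) / (1 - (3/5))
S_7 = 33(1 - (2187/78125)) / (2/5)
S_7 = 1252977/15625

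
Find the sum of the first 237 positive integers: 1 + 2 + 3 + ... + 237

Formula: ∑k = n(n+1)/2
= 237×238/2
= 56406/2
= 28203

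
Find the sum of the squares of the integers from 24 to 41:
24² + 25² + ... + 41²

Use ∑_{k=1}^{n} k² = n(n+1)(2n+1)/6, then subtract the first 23 terms.
∑_{k=1}^{41} k² = 41×42×83/6 = 23821
∑_{k=1}^{23} k² = 23×24×47/6 = 4324
∑_{k=24}^{41} k² = 23821 - 4324 = 19497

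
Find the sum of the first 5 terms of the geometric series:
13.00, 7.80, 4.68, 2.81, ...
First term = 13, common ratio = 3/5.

Sₙ = a(1 - rⁿ) / (1 - r)
S_5 = 13(1 - (3/5)^5) / (1 - (3/5))
S_5 = 13(1 - (243/3125)) / (2/5)
S_5 = 18733/625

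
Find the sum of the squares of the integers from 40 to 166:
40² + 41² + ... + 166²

Use ∑_{k=1}^{n} k² = n(n+1)(2n+1)/6, then subtract the first 39 terms.
∑_{k=1}^{166} k² = 166×167×333/6 = 1538571
∑_{k=1}^{39} k² = 39×40×79/6 = 20540
∑_{k=40}^{166} k² = 1538571 - 20540 = 1518031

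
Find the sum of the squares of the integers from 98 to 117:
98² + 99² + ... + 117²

Use ∑_{k=1}^{n} k² = n(n+1)(2n+1)/6, then subtract the first 97 terms.
∑_{k=1}^{117} k² = 117×118×235/6 = 540735
∑_{k=1}^{97} k² = 97×98×195/6 = 308945
∑_{k=98}^{117} k² = 540735 - 308945 = 231790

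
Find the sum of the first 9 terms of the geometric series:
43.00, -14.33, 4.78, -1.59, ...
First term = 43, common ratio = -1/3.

Sₙ = a(1 - rⁿ) / (1 - r)
S_9 = 43(1 - (-1/3)^9) / (1 - (-1/3))
S_9 = 43(1 - (-1/19683)) / (4/3)
S_9 = 211603/6561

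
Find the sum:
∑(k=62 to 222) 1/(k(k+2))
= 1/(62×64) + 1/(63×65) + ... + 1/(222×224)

Partial fractions: 1/(k(k+2)) = (1/2)[1/k - 1/(k+2)]
Telescoping leaves the first two and last two terms:
= (1/2)[1/62 + 1/63 - 1/223 - 1/224]
= 321287/27873216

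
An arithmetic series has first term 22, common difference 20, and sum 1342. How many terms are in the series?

Using S = n/2 × [2a + (n-1)d]
1342 = n/2 × [2(22) + (n-1)(20)]
1342 = n/2 × [44 + 20n - 20]
2684 = n × [24 + 20n]
20n² + (24)n - 2684 = 0
Discriminant: Δ = (24)² - 4(20)(-2684) = 576 + 214720 = 215296
√Δ = 464
n = [-(24) + √Δ] / (2·20) = (-24 + 464) / 40 = 440 / 40 = 11
(The negative root is discarded since n must be a positive integer.)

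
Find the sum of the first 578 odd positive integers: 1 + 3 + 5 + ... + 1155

Sum of first n odd numbers = n²
= 578²
= 334084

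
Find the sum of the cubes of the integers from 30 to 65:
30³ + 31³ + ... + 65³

Use ∑_{k=1}^{n} k³ = [n(n+1)/2]², then subtract the first 29 terms.
∑_{k=1}^{65} k³ = [65×66/2]² = 2145² = 4601025
∑_{k=1}^{29} k³ = [29×30/2]² = 435² = 189225
∑_{k=30}^{65} k³ = 4601025 - 189225 = 4411800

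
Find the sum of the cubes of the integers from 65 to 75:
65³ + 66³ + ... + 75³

Use ∑_{k=1}^{n} k³ = [n(n+1)/2]², then subtract the first 64 terms.
∑_{k=1}^{75} k³ = [75×76/2]² = 2850² = 8122500
∑_{k=1}^{64} k³ = [64×65/2]² = 2080² = 4326400
∑_{k=65}^{75} k³ = 8122500 - 4326400 = 3796100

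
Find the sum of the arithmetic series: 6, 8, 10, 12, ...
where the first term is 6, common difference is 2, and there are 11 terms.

Sₙ = n/2 × (first + last)
Last term = a + (n-1)d = 6 + (11-1)×2 = 26
S_11 = 11/2 × (6 + 26)
S_11 = 11/2 × 32 = 176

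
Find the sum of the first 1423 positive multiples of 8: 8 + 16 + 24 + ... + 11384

Factor out 8: = 8(1 + 2 + ... + 1423) = 8 × n(n+1)/2
= 8 × 1423×1424/2
= 8 × 1013176
= 8105408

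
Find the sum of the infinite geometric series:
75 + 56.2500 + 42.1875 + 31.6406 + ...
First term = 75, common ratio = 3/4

For |r| < 1, S = a / (1 - r)
S = 75 / (1 - (3/4))
S = 75 / (1/4)
S = 300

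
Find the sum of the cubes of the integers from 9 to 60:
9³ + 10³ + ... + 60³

Use ∑_{k=1}^{n} k³ = [n(n+1)/2]², then subtract the first 8 terms.
∑_{k=1}^{60} k³ = [60×61/2]² = 1830² = 3348900
∑_{k=1}^{8} k³ = [8×9/2]² = 36² = 1296
∑_{k=9}^{60} k³ = 3348900 - 1296 = 3347604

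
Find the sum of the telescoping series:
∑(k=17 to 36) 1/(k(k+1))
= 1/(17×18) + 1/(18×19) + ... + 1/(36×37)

Partial fractions: 1/(k(k+1)) = 1/k - 1/(k+1)
The series telescopes:
= (1/17 - 1/18) + (1/18 - 1/19) + ... + (1/36 - 1/37)
= 1/17 - 1/37
= 20/629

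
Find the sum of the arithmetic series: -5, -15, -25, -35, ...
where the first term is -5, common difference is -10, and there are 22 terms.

Sₙ = n/2 × (first + last)
Last term = a + (n-1)d = -5 + (22-1)×(-10) = -215
S_22 = 22/2 × (-5 + (-215))
S_22 = 22/2 × (-220) = -2420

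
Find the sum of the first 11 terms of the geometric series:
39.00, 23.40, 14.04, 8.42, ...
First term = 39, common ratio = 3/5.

Sₙ = a(1 - rⁿ) / (1 - r)
S_11 = 39(1 - (3/5)^11) / (1 - (3/5))
S_11 = 39(1 - (177147/48828125)) / (2/5)
S_11 = 948694071/9765625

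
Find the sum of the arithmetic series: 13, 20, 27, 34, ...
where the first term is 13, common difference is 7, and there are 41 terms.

Sₙ = n/2 × (first + last)
Last term = a + (n-1)d = 13 + (41-1)×7 = 293
S_41 = 41/2 × (13 + 293)
S_41 = 41/2 × 306 = 6273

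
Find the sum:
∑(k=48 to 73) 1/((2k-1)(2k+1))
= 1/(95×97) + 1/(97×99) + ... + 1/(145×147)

Partial fractions: 1/((2k-1)(2k+1)) = (1/2)[1/(2k-1) - 1/(2k+1)]
The series telescopes:
= (1/2)[1/95 - 1/147]
= 26/13965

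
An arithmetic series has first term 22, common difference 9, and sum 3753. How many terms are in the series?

Using S = n/2 × [2a + (n-1)d]
3753 = n/2 × [2(22) + (n-1)(9)]
3753 = n/2 × [44 + 9n - 9]
7506 = n × [35 + 9n]
9n² + (35)n - 7506 = 0
Discriminant: Δ = (35)² - 4(9)(-7506) = 1225 + 270216 = 271441
√Δ = 521
n = [-(35) + √Δ] / (2·9) = (-35 + 521) / 18 = 486 / 18 = 27
(The negative root is discarded since n must be a positive integer.)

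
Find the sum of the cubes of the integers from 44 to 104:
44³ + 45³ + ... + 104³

Use ∑_{k=1}^{n} k³ = [n(n+1)/2]², then subtract the first 43 terms.
∑_{k=1}^{104} k³ = [104×105/2]² = 5460² = 29811600
∑_{k=1}^{43} k³ = [43×44/2]² = 946² = 894916
∑_{k=44}^{104} k³ = 29811600 - 894916 = 28916684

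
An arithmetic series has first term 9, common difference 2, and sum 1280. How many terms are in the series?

Using S = n/2 × [2a + (n-1)d]
1280 = n/2 × [2(9) + (n-1)(2)]
1280 = n/2 × [18 + 2n - 2]
2560 = n × [16 + 2n]
2n² + (16)n - 2560 = 0
Discriminant: Δ = (16)² - 4(2)(-2560) = 256 + 20480 = 20736
√Δ = 144
n = [-(16) + √Δ] / (2·2) = (-16 + 144) / 4 = 128 / 4 = 32
(The negative root is discarded since n must be a positive integer.)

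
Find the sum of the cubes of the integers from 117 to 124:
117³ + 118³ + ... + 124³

Use ∑_{k=1}^{n} k³ = [n(n+1)/2]², then subtract the first 116 terms.
∑_{k=1}^{124} k³ = [124×125/2]² = 7750² = 60062500
∑_{k=1}^{116} k³ = [116×117/2]² = 6786² = 46049796
∑_{k=117}^{124} k³ = 60062500 - 46049796 = 14012704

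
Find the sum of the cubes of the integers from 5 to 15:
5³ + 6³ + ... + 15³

Use ∑_{k=1}^{n} k³ = [n(n+1)/2]², then subtract the first 4 terms.
∑_{k=1}^{15} k³ = [15×16/2]² = 120² = 14400
∑_{k=1}^{4} k³ = [4×5/2]² = 10² = 100
∑_{k=5}^{15} k³ = 14400 - 100 = 14300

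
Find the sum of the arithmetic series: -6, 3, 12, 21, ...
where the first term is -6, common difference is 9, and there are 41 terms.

Sₙ = n/2 × (first + last)
Last term = a + (n-1)d = -6 + (41-1)×9 = 354
S_41 = 41/2 × (-6 + 354)
S_41 = 41/2 × 348 = 7134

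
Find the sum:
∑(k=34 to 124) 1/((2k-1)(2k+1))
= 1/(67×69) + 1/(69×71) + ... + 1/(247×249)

Partial fractions: 1/((2k-1)(2k+1)) = (1/2)[1/(2k-1) - 1/(2k+1)]
The series telescopes:
= (1/2)[1/67 - 1/249]
= 91/16683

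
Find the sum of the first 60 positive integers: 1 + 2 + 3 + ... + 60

Formula: ∑k = n(n+1)/2
= 60×61/2
= 3660/2
= 1830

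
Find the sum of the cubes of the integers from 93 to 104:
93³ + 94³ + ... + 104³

Use ∑_{k=1}^{n} k³ = [n(n+1)/2]², then subtract the first 92 terms.
∑_{k=1}^{104} k³ = [104×105/2]² = 5460² = 29811600
∑_{k=1}^{92} k³ = [92×93/2]² = 4278² = 18301284
∑_{k=93}^{104} k³ = 29811600 - 18301284 = 11510316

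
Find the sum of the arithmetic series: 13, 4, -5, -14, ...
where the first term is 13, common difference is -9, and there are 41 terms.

Sₙ = n/2 × (first + last)
Last term = a + (n-1)d = 13 + (41-1)×(-9) = -347
S_41 = 41/2 × (13 + (-347))
S_41 = 41/2 × (-334) = -6847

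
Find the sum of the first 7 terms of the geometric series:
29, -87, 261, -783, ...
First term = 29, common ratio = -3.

Sₙ = a(1 - rⁿ) / (1 - r)
S_7 = 29(1 - (-3)^7) / (1 - (-3))
S_7 = 29(1 - (-2187)) / (4)
S_7 = 15863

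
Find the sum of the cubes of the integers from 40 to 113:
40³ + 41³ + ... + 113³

Use ∑_{k=1}^{n} k³ = [n(n+1)/2]², then subtract the first 39 terms.
∑_{k=1}^{113} k³ = [113×114/2]² = 6441² = 41486481
∑_{k=1}^{39} k³ = [39×40/2]² = 780² = 608400
∑_{k=40}^{113} k³ = 41486481 - 608400 = 40878081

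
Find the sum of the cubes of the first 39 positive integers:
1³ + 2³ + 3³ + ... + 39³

Formula: ∑k³ = [n(n+1)/2]²
= [39×40/2]²
= 780²
= 608400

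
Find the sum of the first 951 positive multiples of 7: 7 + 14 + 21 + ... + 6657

Factor out 7: = 7(1 + 2 + ... + 951) = 7 × n(n+1)/2
= 7 × 951×952/2
= 7 × 452676
= 3168732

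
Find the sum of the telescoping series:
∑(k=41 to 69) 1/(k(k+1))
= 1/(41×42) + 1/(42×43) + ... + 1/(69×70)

Partial fractions: 1/(k(k+1)) = 1/k - 1/(k+1)
The series telescopes:
= (1/41 - 1/42) + (1/42 - 1/43) + ... + (1/69 - 1/70)
= 1/41 - 1/70
= 29/2870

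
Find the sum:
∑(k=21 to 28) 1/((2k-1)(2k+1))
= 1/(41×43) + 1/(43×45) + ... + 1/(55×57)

Partial fractions: 1/((2k-1)(2k+1)) = (1/2)[1/(2k-1) - 1/(2k+1)]
The series telescopes:
= (1/2)[1/41 - 1/57]
= 8/2337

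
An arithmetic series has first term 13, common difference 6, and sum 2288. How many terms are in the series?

Using S = n/2 × [2a + (n-1)d]
2288 = n/2 × [2(13) + (n-1)(6)]
2288 = n/2 × [26 + 6n - 6]
4576 = n × [20 + 6n]
6n² + (20)n - 4576 = 0
Discriminant: Δ = (20)² - 4(6)(-4576) = 400 + 109824 = 110224
√Δ = 332
n = [-(20) + √Δ] / (2·6) = (-20 + 332) / 12 = 312 / 12 = 26
(The negative root is discarded since n must be a positive integer.)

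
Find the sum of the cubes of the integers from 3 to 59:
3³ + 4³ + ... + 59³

Use ∑_{k=1}^{n} k³ = [n(n+1)/2]², then subtract the first 2 terms.
∑_{k=1}^{59} k³ = [59×60/2]² = 1770² = 3132900
∑_{k=1}^{2} k³ = [2×3/2]² = 3² = 9
∑_{k=3}^{59} k³ = 3132900 - 9 = 3132891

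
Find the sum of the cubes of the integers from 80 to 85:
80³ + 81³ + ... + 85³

Use ∑_{k=1}^{n} k³ = [n(n+1)/2]², then subtract the first 79 terms.
∑_{k=1}^{85} k³ = [85×86/2]² = 3655² = 13359025
∑_{k=1}^{79} k³ = [79×80/2]² = 3160² = 9985600
∑_{k=80}^{85} k³ = 13359025 - 9985600 = 3373425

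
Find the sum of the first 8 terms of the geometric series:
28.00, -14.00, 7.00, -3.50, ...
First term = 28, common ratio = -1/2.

Sₙ = a(1 - rⁿ) / (1 - r)
S_8 = 28(1 - (-1/2)^8) / (1 - (-1/2))
S_8 = 28(1 - (1/256)) / (3/2)
S_8 = 595/32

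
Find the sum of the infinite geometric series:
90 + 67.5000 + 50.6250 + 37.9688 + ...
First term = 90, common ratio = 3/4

For |r| < 1, S = a / (1 - r)
S = 90 / (1 - (3/4))
S = 90 / (1/4)
S = 360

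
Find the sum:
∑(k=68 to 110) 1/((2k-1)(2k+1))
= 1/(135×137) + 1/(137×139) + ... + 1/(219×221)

Partial fractions: 1/((2k-1)(2k+1)) = (1/2)[1/(2k-1) - 1/(2k+1)]
The series telescopes:
= (1/2)[1/135 - 1/221]
= 43/29835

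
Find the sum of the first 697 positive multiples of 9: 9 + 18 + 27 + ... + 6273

Factor out 9: = 9(1 + 2 + ... + 697) = 9 × n(n+1)/2
= 9 × 697×698/2
= 9 × 243253
= 2189277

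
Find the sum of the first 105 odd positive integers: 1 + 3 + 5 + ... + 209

Sum of first n odd numbers = n²
= 105²
= 11025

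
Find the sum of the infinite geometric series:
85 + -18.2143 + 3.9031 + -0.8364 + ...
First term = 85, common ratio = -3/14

For |r| < 1, S = a / (1 - r)
S = 85 / (1 - (-3/14))
S = 85 / (17/14)
S = 70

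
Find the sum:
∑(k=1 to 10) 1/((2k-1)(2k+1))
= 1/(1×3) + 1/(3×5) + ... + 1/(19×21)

Partial fractions: 1/((2k-1)(2k+1)) = (1/2)[1/(2k-1) - 1/(2k+1)]
The series telescopes:
= (1/2)[1/1 - 1/21]
= 10/21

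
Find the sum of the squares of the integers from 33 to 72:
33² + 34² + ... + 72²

Use ∑_{k=1}^{n} k² = n(n+1)(2n+1)/6, then subtract the first 32 terms.
∑_{k=1}^{72} k² = 72×73×145/6 = 127020
∑_{k=1}^{32} k² = 32×33×65/6 = 11440
∑_{k=33}^{72} k² = 127020 - 11440 = 115580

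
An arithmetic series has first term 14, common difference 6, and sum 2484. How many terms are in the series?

Using S = n/2 × [2a + (n-1)d]
2484 = n/2 × [2(14) + (n-1)(6)]
2484 = n/2 × [28 + 6n - 6]
4968 = n × [22 + 6n]
6n² + (22)n - 4968 = 0
Discriminant: Δ = (22)² - 4(6)(-4968) = 484 + 119232 = 119716
√Δ = 346
n = [-(22) + √Δ] / (2·6) = (-22 + 346) / 12 = 324 / 12 = 27
(The negative root is discarded since n must be a positive integer.)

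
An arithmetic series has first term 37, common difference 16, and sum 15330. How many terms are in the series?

Using S = n/2 × [2a + (n-1)d]
15330 = n/2 × [2(37) + (n-1)(16)]
15330 = n/2 × [74 + 16n - 16]
30660 = n × [58 + 16n]
16n² + (58)n - 30660 = 0
Discriminant: Δ = (58)² - 4(16)(-30660) = 3364 + 1962240 = 1965604
√Δ = 1402
n = [-(58) + √Δ] / (2·16) = (-58 + 1402) / 32 = 1344 / 32 = 42
(The negative root is discarded since n must be a positive integer.)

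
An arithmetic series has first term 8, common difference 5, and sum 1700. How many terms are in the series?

Using S = n/2 × [2a + (n-1)d]
1700 = n/2 × [2(8) + (n-1)(5)]
1700 = n/2 × [16 + 5n - 5]
3400 = n × [11 + 5n]
5n² + (11)n - 3400 = 0
Discriminant: Δ = (11)² - 4(5)(-3400) = 121 + 68000 = 68121
√Δ = 261
n = [-(11) + √Δ] / (2·5) = (-11 + 261) / 10 = 250 / 10 = 25
(The negative root is discarded since n must be a positive integer.)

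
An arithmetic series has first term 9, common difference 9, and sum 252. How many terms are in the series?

Using S = n/2 × [2a + (n-1)d]
252 = n/2 × [2(9) + (n-1)(9)]
252 = n/2 × [18 + 9n - 9]
504 = n × [9 + 9n]
9n² + (9)n - 504 = 0
Discriminant: Δ = (9)² - 4(9)(-504) = 81 + 18144 = 18225
√Δ = 135
n = [-(9) + √Δ] / (2·9) = (-9 + 135) / 18 = 126 / 18 = 7
(The negative root is discarded since n must be a positive integer.)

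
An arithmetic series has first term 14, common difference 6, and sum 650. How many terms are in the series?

Using S = n/2 × [2a + (n-1)d]
650 = n/2 × [2(14) + (n-1)(6)]
650 = n/2 × [28 + 6n - 6]
1300 = n × [22 + 6n]
6n² + (22)n - 1300 = 0
Discriminant: Δ = (22)² - 4(6)(-1300) = 484 + 31200 = 31684
√Δ = 178
n = [-(22) + √Δ] / (2·6) = (-22 + 178) / 12 = 156 / 12 = 13
(The negative root is discarded since n must be a positive integer.)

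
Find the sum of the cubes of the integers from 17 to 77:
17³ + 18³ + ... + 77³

Use ∑_{k=1}^{n} k³ = [n(n+1)/2]², then subtract the first 16 terms.
∑_{k=1}^{77} k³ = [77×78/2]² = 3003² = 9018009
∑_{k=1}^{16} k³ = [16×17/2]² = 136² = 18496
∑_{k=17}^{77} k³ = 9018009 - 18496 = 8999513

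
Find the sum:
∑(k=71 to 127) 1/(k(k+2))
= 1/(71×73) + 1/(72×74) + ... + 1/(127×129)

Partial fractions: 1/(k(k+2)) = (1/2)[1/k - 1/(k+2)]
Telescoping leaves the first two and last two terms:
= (1/2)[1/71 + 1/72 - 1/128 - 1/129]
= 43643/7034112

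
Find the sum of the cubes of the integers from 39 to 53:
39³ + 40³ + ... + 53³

Use ∑_{k=1}^{n} k³ = [n(n+1)/2]², then subtract the first 38 terms.
∑_{k=1}^{53} k³ = [53×54/2]² = 1431² = 2047761
∑_{k=1}^{38} k³ = [38×39/2]² = 741² = 549081
∑_{k=39}^{53} k³ = 2047761 - 549081 = 1498680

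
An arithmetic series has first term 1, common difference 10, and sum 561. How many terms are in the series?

Using S = n/2 × [2a + (n-1)d]
561 = n/2 × [2(1) + (n-1)(10)]
561 = n/2 × [2 + 10n - 10]
1122 = n × [-8 + 10n]
10n² + (-8)n - 1122 = 0
Discriminant: Δ = (-8)² - 4(10)(-1122) = 64 + 44880 = 44944
√Δ = 212
n = [-(-8) + √Δ] / (2·10) = (8 + 212) / 20 = 220 / 20 = 11
(The negative root is discarded since n must be a positive integer.)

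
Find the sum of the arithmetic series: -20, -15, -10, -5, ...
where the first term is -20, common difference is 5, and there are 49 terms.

Sₙ = n/2 × (first + last)
Last term = a + (n-1)d = -20 + (49-1)×5 = 220
S_49 = 49/2 × (-20 + 220)
S_49 = 49/2 × 200 = 4900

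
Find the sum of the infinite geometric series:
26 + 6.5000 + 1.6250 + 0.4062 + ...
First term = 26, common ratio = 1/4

For |r| < 1, S = a / (1 - r)
S = 26 / (1 - (1/4))
S = 26 / (3/4)
S = 104/3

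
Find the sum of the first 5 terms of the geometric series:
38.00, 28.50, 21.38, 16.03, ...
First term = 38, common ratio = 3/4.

Sₙ = a(1 - rⁿ) / (1 - r)
S_5 = 38(1 - (3/4)^5) / (1 - (3/4))
S_5 = 38(1 - (243/1024)) / (1/4)
S_5 = 14839/128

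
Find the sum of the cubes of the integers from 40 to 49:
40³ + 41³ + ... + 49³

Use ∑_{k=1}^{n} k³ = [n(n+1)/2]², then subtract the first 39 terms.
∑_{k=1}^{49} k³ = [49×50/2]² = 1225² = 1500625
∑_{k=1}^{39} k³ = [39×40/2]² = 780² = 608400
∑_{k=40}^{49} k³ = 1500625 - 608400 = 892225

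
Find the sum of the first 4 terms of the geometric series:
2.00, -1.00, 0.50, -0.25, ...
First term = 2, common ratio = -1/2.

Sₙ = a(1 - rⁿ) / (1 - r)
S_4 = 2(1 - (-1/2)^4) / (1 - (-1/2))
S_4 = 2(1 - (1/16)) / (3/2)
S_4 = 5/4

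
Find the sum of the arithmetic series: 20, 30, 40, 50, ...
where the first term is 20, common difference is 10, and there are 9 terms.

Sₙ = n/2 × (first + last)
Last term = a + (n-1)d = 20 + (9-1)×10 = 100
S_9 = 9/2 × (20 + 100)
S_9 = 9/2 × 120 = 540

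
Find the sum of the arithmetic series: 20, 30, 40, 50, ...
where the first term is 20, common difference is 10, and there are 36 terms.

Sₙ = n/2 × (first + last)
Last term = a + (n-1)d = 20 + (36-1)×10 = 370
S_36 = 36/2 × (20 + 370)
S_36 = 36/2 × 390 = 7020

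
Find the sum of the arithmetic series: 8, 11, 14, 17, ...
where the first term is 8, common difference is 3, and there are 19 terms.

Sₙ = n/2 × (first + last)
Last term = a + (n-1)d = 8 + (19-1)×3 = 62
S_19 = 19/2 × (8 + 62)
S_19 = 19/2 × 70 = 665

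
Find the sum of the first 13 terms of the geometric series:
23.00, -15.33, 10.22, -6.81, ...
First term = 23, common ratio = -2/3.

Sₙ = a(1 - rⁿ) / (1 - r)
S_13 = 23(1 - (-2/3)^13) / (1 - (-2/3))
S_13 = 23(1 - (-8192/1594323)) / (5/3)
S_13 = 7371569/531441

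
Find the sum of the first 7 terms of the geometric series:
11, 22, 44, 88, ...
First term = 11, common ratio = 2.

Sₙ = a(1 - rⁿ) / (1 - r)
S_7 = 11(1 - 2^7) / (1 - 2)
S_7 = 11(1 - 128) / (-1)
S_7 = 1397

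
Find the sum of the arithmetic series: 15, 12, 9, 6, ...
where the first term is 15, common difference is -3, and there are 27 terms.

Sₙ = n/2 × (first + last)
Last term = a + (n-1)d = 15 + (27-1)×(-3) = -63
S_27 = 27/2 × (15 + (-63))
S_27 = 27/2 × (-48) = -648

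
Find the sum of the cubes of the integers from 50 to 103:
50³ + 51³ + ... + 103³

Use ∑_{k=1}^{n} k³ = [n(n+1)/2]², then subtract the first 49 terms.
∑_{k=1}^{103} k³ = [103×104/2]² = 5356² = 28686736
∑_{k=1}^{49} k³ = [49×50/2]² = 1225² = 1500625
∑_{k=50}^{103} k³ = 28686736 - 1500625 = 27186111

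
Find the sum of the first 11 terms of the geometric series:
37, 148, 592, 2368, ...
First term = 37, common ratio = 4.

Sₙ = a(1 - rⁿ) / (1 - r)
S_11 = 37(1 - 4^11) / (1 - 4)
S_11 = 37(1 - 4194304) / (-3)
S_11 = 51729737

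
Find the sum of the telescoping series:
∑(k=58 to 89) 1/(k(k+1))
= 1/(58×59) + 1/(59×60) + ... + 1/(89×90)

Partial fractions: 1/(k(k+1)) = 1/k - 1/(k+1)
The series telescopes:
= (1/58 - 1/59) + (1/59 - 1/60) + ... + (1/89 - 1/90)
= 1/58 - 1/90
= 8/1305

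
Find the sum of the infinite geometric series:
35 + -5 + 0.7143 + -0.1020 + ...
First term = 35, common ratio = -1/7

For |r| < 1, S = a / (1 - r)
S = 35 / (1 - (-1/7))
S = 35 / (8/7)
S = 245/8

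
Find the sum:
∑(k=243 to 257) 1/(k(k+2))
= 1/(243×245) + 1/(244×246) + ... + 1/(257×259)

Partial fractions: 1/(k(k+2)) = (1/2)[1/k - 1/(k+2)]
Telescoping leaves the first two and last two terms:
= (1/2)[1/243 + 1/244 - 1/258 - 1/259]
= 314725/1320670008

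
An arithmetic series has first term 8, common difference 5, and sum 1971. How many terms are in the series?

Using S = n/2 × [2a + (n-1)d]
1971 = n/2 × [2(8) + (n-1)(5)]
1971 = n/2 × [16 + 5n - 5]
3942 = n × [11 + 5n]
5n² + (11)n - 3942 = 0
Discriminant: Δ = (11)² - 4(5)(-3942) = 121 + 78840 = 78961
√Δ = 281
n = [-(11) + √Δ] / (2·5) = (-11 + 281) / 10 = 270 / 10 = 27
(The negative root is discarded since n must be a positive integer.)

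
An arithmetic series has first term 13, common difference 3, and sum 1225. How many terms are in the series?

Using S = n/2 × [2a + (n-1)d]
1225 = n/2 × [2(13) + (n-1)(3)]
1225 = n/2 × [26 + 3n - 3]
2450 = n × [23 + 3n]
3n² + (23)n - 2450 = 0
Discriminant: Δ = (23)² - 4(3)(-2450) = 529 + 29400 = 29929
√Δ = 173
n = [-(23) + √Δ] / (2·3) = (-23 + 173) / 6 = 150 / 6 = 25
(The negative root is discarded since n must be a positive integer.)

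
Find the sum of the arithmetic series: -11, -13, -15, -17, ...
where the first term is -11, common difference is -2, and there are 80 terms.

Sₙ = n/2 × (first + last)
Last term = a + (n-1)d = -11 + (80-1)×(-2) = -169
S_80 = 80/2 × (-11 + (-169))
S_80 = 80/2 × (-180) = -7200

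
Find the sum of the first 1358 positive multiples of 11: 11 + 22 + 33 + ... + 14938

Factor out 11: = 11(1 + 2 + ... + 1358) = 11 × n(n+1)/2
= 11 × 1358×1359/2
= 11 × 922761
= 10150371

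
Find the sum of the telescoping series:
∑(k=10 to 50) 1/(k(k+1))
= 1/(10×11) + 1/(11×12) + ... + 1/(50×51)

Partial fractions: 1/(k(k+1)) = 1/k - 1/(k+1)
The series telescopes:
= (1/10 - 1/11) + (1/11 - 1/12) + ... + (1/50 - 1/51)
= 1/10 - 1/51
= 41/510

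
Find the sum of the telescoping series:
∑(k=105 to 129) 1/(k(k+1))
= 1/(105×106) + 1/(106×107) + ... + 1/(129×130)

Partial fractions: 1/(k(k+1)) = 1/k - 1/(k+1)
The series telescopes:
= (1/105 - 1/106) + (1/106 - 1/107) + ... + (1/129 - 1/130)
= 1/105 - 1/130
= 1/546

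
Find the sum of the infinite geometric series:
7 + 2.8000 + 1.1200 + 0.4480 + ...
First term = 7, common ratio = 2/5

For |r| < 1, S = a / (1 - r)
S = 7 / (1 - (2/5))
S = 7 / (3/5)
S = 35/3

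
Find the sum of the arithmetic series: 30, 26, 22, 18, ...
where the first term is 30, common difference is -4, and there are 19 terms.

Sₙ = n/2 × (first + last)
Last term = a + (n-1)d = 30 + (19-1)×(-4) = -42
S_19 = 19/2 × (30 + (-42))
S_19 = 19/2 × (-12) = -114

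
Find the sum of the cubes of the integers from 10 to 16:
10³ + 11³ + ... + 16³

Use ∑_{k=1}^{n} k³ = [n(n+1)/2]², then subtract the first 9 terms.
∑_{k=1}^{16} k³ = [16×17/2]² = 136² = 18496
∑_{k=1}^{9} k³ = [9×10/2]² = 45² = 2025
∑_{k=10}^{16} k³ = 18496 - 2025 = 16471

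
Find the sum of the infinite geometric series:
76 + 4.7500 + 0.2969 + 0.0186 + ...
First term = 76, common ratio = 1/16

For |r| < 1, S = a / (1 - r)
S = 76 / (1 - (1/16))
S = 76 / (15/16)
S = 1216/15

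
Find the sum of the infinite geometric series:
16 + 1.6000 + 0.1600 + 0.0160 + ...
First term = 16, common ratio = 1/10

For |r| < 1, S = a / (1 - r)
S = 16 / (1 - (1/10))
S = 16 / (9/10)
S = 160/9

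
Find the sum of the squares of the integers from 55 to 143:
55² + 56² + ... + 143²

Use ∑_{k=1}^{n} k² = n(n+1)(2n+1)/6, then subtract the first 54 terms.
∑_{k=1}^{143} k² = 143×144×287/6 = 984984
∑_{k=1}^{54} k² = 54×55×109/6 = 53955
∑_{k=55}^{143} k² = 984984 - 53955 = 931029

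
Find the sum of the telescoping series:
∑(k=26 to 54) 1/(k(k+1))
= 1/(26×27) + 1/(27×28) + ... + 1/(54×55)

Partial fractions: 1/(k(k+1)) = 1/k - 1/(k+1)
The series telescopes:
= (1/26 - 1/27) + (1/27 - 1/28) + ... + (1/54 - 1/55)
= 1/26 - 1/55
= 29/1430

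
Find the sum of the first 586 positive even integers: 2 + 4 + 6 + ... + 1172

Sum of first n even numbers = n(n+1)
= 586×587
= 343982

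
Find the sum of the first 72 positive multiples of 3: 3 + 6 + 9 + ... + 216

Factor out 3: = 3(1 + 2 + ... + 72) = 3 × n(n+1)/2
= 3 × 72×73/2
= 3 × 2628
= 7884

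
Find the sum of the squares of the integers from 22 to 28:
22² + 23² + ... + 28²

Use ∑_{k=1}^{n} k² = n(n+1)(2n+1)/6, then subtract the first 21 terms.
∑_{k=1}^{28} k² = 28×29×57/6 = 7714
∑_{k=1}^{21} k² = 21×22×43/6 = 3311
∑_{k=22}^{28} k² = 7714 - 3311 = 4403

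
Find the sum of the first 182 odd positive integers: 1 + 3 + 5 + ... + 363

Sum of first n odd numbers = n²
= 182²
= 33124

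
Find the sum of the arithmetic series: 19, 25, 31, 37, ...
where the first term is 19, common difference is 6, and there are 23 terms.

Sₙ = n/2 × (first + last)
Last term = a + (n-1)d = 19 + (23-1)×6 = 151
S_23 = 23/2 × (19 + 151)
S_23 = 23/2 × 170 = 1955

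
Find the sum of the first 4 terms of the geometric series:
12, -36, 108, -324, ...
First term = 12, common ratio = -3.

Sₙ = a(1 - rⁿ) / (1 - r)
S_4 = 12(1 - (-3)^4) / (1 - (-3))
S_4 = 12(1 - 81) / (4)
S_4 = -240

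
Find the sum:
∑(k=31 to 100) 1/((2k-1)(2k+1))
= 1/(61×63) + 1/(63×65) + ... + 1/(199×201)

Partial fractions: 1/((2k-1)(2k+1)) = (1/2)[1/(2k-1) - 1/(2k+1)]
The series telescopes:
= (1/2)[1/61 - 1/201]
= 70/12261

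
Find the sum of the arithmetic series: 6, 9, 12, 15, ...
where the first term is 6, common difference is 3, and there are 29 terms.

Sₙ = n/2 × (first + last)
Last term = a + (n-1)d = 6 + (29-1)×3 = 90
S_29 = 29/2 × (6 + 90)
S_29 = 29/2 × 96 = 1392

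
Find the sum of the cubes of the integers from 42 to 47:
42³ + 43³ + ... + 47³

Use ∑_{k=1}^{n} k³ = [n(n+1)/2]², then subtract the first 41 terms.
∑_{k=1}^{47} k³ = [47×48/2]² = 1128² = 1272384
∑_{k=1}^{41} k³ = [41×42/2]² = 861² = 741321
∑_{k=42}^{47} k³ = 1272384 - 741321 = 531063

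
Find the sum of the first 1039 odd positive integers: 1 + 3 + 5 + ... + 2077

Sum of first n odd numbers = n²
= 1039²
= 1079521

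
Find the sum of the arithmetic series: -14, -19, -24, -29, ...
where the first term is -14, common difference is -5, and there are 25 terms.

Sₙ = n/2 × (first + last)
Last term = a + (n-1)d = -14 + (25-1)×(-5) = -134
S_25 = 25/2 × (-14 + (-134))
S_25 = 25/2 × (-148) = -1850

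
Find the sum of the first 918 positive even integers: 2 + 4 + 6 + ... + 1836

Sum of first n even numbers = n(n+1)
= 918×919
= 843642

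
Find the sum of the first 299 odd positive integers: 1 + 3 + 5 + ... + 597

Sum of first n odd numbers = n²
= 299²
= 89401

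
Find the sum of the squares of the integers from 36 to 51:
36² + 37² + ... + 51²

Use ∑_{k=1}^{n} k² = n(n+1)(2n+1)/6, then subtract the first 35 terms.
∑_{k=1}^{51} k² = 51×52×103/6 = 45526
∑_{k=1}^{35} k² = 35×36×71/6 = 14910
∑_{k=36}^{51} k² = 45526 - 14910 = 30616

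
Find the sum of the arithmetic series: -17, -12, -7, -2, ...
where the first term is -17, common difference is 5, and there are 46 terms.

Sₙ = n/2 × (first + last)
Last term = a + (n-1)d = -17 + (46-1)×5 = 208
S_46 = 46/2 × (-17 + 208)
S_46 = 46/2 × 191 = 4393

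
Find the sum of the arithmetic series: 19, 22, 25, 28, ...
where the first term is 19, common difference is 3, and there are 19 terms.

Sₙ = n/2 × (first + last)
Last term = a + (n-1)d = 19 + (19-1)×3 = 73
S_19 = 19/2 × (19 + 73)
S_19 = 19/2 × 92 = 874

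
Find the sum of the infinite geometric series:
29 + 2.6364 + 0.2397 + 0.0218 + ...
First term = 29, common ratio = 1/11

For |r| < 1, S = a / (1 - r)
S = 29 / (1 - (1/11))
S = 29 / (10/11)
S = 319/10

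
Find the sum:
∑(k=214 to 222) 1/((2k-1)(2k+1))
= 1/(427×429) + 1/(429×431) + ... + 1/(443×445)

Partial fractions: 1/((2k-1)(2k+1)) = (1/2)[1/(2k-1) - 1/(2k+1)]
The series telescopes:
= (1/2)[1/427 - 1/445]
= 9/190015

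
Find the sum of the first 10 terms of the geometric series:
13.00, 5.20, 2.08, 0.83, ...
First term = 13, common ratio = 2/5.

Sₙ = a(1 - rⁿ) / (1 - r)
S_10 = 13(1 - (2/5)^10) / (1 - (2/5))
S_10 = 13(1 - (1024/9765625)) / (3/5)
S_10 = 42313271/1953125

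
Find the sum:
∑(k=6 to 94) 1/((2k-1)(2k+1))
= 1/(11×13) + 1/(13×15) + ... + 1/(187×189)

Partial fractions: 1/((2k-1)(2k+1)) = (1/2)[1/(2k-1) - 1/(2k+1)]
The series telescopes:
= (1/2)[1/11 - 1/189]
= 89/2079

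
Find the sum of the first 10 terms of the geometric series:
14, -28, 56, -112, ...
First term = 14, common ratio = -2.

Sₙ = a(1 - rⁿ) / (1 - r)
S_10 = 14(1 - (-2)^10) / (1 - (-2))
S_10 = 14(1 - 1024) / (3)
S_10 = -4774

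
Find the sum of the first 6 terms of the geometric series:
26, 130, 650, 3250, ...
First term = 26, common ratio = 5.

Sₙ = a(1 - rⁿ) / (1 - r)
S_6 = 26(1 - 5^6) / (1 - 5)
S_6 = 26(1 - 15625) / (-4)
S_6 = 101556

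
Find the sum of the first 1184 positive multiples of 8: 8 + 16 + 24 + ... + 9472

Factor out 8: = 8(1 + 2 + ... + 1184) = 8 × n(n+1)/2
= 8 × 1184×1185/2
= 8 × 701520
= 5612160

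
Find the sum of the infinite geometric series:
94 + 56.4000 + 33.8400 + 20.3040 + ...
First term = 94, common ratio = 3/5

For |r| < 1, S = a / (1 - r)
S = 94 / (1 - (3/5))
S = 94 / (2/5)
S = 235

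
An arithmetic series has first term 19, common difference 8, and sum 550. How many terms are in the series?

Using S = n/2 × [2a + (n-1)d]
550 = n/2 × [2(19) + (n-1)(8)]
550 = n/2 × [38 + 8n - 8]
1100 = n × [30 + 8n]
8n² + (30)n - 1100 = 0
Discriminant: Δ = (30)² - 4(8)(-1100) = 900 + 35200 = 36100
√Δ = 190
n = [-(30) + √Δ] / (2·8) = (-30 + 190) / 16 = 160 / 16 = 10
(The negative root is discarded since n must be a positive integer.)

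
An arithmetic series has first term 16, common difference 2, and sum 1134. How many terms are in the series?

Using S = n/2 × [2a + (n-1)d]
1134 = n/2 × [2(16) + (n-1)(2)]
1134 = n/2 × [32 + 2n - 2]
2268 = n × [30 + 2n]
2n² + (30)n - 2268 = 0
Discriminant: Δ = (30)² - 4(2)(-2268) = 900 + 18144 = 19044
√Δ = 138
n = [-(30) + √Δ] / (2·2) = (-30 + 138) / 4 = 108 / 4 = 27
(The negative root is discarded since n must be a positive integer.)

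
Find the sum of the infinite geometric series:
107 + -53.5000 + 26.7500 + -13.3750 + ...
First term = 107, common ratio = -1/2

For |r| < 1, S = a / (1 - r)
S = 107 / (1 - (-1/2))
S = 107 / (3/2)
S = 214/3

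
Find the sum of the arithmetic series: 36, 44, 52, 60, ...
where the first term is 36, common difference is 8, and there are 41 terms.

Sₙ = n/2 × (first + last)
Last term = a + (n-1)d = 36 + (41-1)×8 = 356
S_41 = 41/2 × (36 + 356)
S_41 = 41/2 × 392 = 8036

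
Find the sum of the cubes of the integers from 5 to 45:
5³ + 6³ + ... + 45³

Use ∑_{k=1}^{n} k³ = [n(n+1)/2]², then subtract the first 4 terms.
∑_{k=1}^{45} k³ = [45×46/2]² = 1035² = 1071225
∑_{k=1}^{4} k³ = [4×5/2]² = 10² = 100
∑_{k=5}^{45} k³ = 1071225 - 100 = 1071125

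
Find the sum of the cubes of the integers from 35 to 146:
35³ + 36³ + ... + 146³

Use ∑_{k=1}^{n} k³ = [n(n+1)/2]², then subtract the first 34 terms.
∑_{k=1}^{146} k³ = [146×147/2]² = 10731² = 115154361
∑_{k=1}^{34} k³ = [34×35/2]² = 595² = 354025
∑_{k=35}^{146} k³ = 115154361 - 354025 = 114800336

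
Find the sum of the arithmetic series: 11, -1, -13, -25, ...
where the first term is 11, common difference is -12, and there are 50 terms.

Sₙ = n/2 × (first + last)
Last term = a + (n-1)d = 11 + (50-1)×(-12) = -577
S_50 = 50/2 × (11 + (-577))
S_50 = 50/2 × (-566) = -14150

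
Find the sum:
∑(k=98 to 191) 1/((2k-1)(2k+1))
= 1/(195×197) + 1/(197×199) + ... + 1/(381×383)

Partial fractions: 1/((2k-1)(2k+1)) = (1/2)[1/(2k-1) - 1/(2k+1)]
The series telescopes:
= (1/2)[1/195 - 1/383]
= 94/74685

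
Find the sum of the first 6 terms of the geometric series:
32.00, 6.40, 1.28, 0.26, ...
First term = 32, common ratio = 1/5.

Sₙ = a(1 - rⁿ) / (1 - r)
S_6 = 32(1 - (1/5)^6) / (1 - (1/5))
S_6 = 32(1 - (1/15625)) / (4/5)
S_6 = 124992/3125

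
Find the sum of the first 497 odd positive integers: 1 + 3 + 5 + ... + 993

Sum of first n odd numbers = n²
= 497²
= 247009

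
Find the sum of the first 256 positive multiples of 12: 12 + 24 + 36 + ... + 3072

Factor out 12: = 12(1 + 2 + ... + 256) = 12 × n(n+1)/2
= 12 × 256×257/2
= 12 × 32896
= 394752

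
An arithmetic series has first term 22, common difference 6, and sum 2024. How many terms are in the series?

Using S = n/2 × [2a + (n-1)d]
2024 = n/2 × [2(22) + (n-1)(6)]
2024 = n/2 × [44 + 6n - 6]
4048 = n × [38 + 6n]
6n² + (38)n - 4048 = 0
Discriminant: Δ = (38)² - 4(6)(-4048) = 1444 + 97152 = 98596
√Δ = 314
n = [-(38) + √Δ] / (2·6) = (-38 + 314) / 12 = 276 / 12 = 23
(The negative root is discarded since n must be a positive integer.)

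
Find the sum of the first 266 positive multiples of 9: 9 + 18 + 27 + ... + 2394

Factor out 9: = 9(1 + 2 + ... + 266) = 9 × n(n+1)/2
= 9 × 266×267/2
= 9 × 35511
= 319599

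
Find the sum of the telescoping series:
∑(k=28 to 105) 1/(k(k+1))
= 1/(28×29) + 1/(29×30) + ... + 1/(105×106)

Partial fractions: 1/(k(k+1)) = 1/k - 1/(k+1)
The series telescopes:
= (1/28 - 1/29) + (1/29 - 1/30) + ... + (1/105 - 1/106)
= 1/28 - 1/106
= 39/1484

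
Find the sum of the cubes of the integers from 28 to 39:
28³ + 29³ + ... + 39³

Use ∑_{k=1}^{n} k³ = [n(n+1)/2]², then subtract the first 27 terms.
∑_{k=1}^{39} k³ = [39×40/2]² = 780² = 608400
∑_{k=1}^{27} k³ = [27×28/2]² = 378² = 142884
∑_{k=28}^{39} k³ = 608400 - 142884 = 465516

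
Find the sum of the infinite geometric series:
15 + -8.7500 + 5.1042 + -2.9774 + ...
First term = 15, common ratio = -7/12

For |r| < 1, S = a / (1 - r)
S = 15 / (1 - (-7/12))
S = 15 / (19/12)
S = 180/19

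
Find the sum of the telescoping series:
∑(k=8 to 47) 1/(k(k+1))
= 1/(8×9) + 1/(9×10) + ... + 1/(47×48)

Partial fractions: 1/(k(k+1)) = 1/k - 1/(k+1)
The series telescopes:
= (1/8 - 1/9) + (1/9 - 1/10) + ... + (1/47 - 1/48)
= 1/8 - 1/48
= 5/48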